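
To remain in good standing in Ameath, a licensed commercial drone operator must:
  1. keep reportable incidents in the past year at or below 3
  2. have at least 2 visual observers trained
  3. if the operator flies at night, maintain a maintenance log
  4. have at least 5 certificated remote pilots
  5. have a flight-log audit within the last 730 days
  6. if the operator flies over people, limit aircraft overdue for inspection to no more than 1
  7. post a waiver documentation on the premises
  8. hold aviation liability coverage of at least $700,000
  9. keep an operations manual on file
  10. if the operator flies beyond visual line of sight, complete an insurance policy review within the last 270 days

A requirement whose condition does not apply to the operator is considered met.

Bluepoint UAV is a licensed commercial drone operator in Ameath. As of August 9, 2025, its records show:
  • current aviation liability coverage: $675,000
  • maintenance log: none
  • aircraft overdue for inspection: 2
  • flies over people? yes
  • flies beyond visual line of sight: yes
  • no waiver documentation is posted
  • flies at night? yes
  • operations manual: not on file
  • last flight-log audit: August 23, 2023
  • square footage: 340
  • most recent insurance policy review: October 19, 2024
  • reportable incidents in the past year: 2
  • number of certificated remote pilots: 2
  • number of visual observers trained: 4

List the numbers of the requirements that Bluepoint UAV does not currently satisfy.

3, 4, 6, 7, 8, 9, 10

1. reportable incidents in the past year 2 ≤ 3 → met
2. visual observers trained 4 ≥ 2 → met
3. condition 'flies at night' holds; maintenance log absent → not met
4. certificated remote pilots 2 < 5 → not met
5. flight-log audit 717 days ago vs limit 730 → met
6. condition 'flies over people' holds; aircraft overdue for inspection 2 > 1 → not met
7. waiver documentation absent → not met
8. aviation liability coverage $675,000 < $700,000 → not met
9. operations manual absent → not met
10. condition 'flies beyond visual line of sight' holds; insurance policy review 294 days ago vs limit 270 → not met
Not met: 3, 4, 6, 7, 8, 9, 10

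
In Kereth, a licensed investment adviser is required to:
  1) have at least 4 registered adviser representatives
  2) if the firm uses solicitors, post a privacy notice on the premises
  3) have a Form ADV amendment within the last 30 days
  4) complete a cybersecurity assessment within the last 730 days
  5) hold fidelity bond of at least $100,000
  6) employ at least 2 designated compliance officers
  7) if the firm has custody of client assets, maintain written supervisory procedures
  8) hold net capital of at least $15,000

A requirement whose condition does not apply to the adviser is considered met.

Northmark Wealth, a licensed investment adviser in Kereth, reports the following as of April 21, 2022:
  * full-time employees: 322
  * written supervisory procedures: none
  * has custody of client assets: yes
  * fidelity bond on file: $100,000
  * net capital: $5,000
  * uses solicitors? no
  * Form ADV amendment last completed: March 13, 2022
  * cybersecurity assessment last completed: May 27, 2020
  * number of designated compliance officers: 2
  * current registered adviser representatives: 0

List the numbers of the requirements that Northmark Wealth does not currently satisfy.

1. registered adviser representatives 0 < 4 → not met
2. condition 'uses solicitors' does not hold → requirement n/a → met
3. Form ADV amendment 39 days ago vs limit 30 → not met
4. cybersecurity assessment 694 days ago vs limit 730 → met
5. fidelity bond $100,000 ≥ $100,000 → met
6. designated compliance officers 2 ≥ 2 → met
7. condition 'has custody of client assets' holds; written supervisory procedures absent → not met
8. net capital $5,000 < $15,000 → not met
Not met: 1, 3, 7, 8

1, 3, 7, 8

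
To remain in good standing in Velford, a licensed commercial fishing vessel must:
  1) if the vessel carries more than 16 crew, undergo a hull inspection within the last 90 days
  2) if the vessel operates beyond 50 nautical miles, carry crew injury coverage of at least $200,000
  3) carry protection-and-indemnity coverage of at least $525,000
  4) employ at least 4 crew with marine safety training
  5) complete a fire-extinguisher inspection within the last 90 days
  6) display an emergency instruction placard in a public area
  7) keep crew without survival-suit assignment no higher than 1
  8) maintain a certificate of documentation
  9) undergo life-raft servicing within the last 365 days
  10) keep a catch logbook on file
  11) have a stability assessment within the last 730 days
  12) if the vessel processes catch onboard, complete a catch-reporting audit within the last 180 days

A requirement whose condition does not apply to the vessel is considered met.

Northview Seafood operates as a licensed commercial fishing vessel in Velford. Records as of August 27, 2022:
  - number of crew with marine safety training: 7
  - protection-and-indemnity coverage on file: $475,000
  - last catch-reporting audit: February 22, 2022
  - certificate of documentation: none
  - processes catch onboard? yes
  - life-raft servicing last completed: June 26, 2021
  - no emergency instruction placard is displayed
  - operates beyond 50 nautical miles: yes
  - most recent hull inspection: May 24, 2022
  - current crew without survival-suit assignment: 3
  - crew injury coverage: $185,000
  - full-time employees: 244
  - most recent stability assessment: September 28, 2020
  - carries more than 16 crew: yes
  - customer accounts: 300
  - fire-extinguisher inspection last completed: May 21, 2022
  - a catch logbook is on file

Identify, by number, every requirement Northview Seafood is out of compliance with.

1, 2, 3, 5, 6, 7, 8, 9, 12

1. condition 'carries more than 16 crew' holds; hull inspection 95 days ago vs limit 90 → not met
2. condition 'operates beyond 50 nautical miles' holds; crew injury coverage $185,000 < $200,000 → not met
3. protection-and-indemnity coverage $475,000 < $525,000 → not met
4. crew with marine safety training 7 ≥ 4 → met
5. fire-extinguisher inspection 98 days ago vs limit 90 → not met
6. emergency instruction placard absent → not met
7. crew without survival-suit assignment 3 > 1 → not met
8. certificate of documentation absent → not met
9. life-raft servicing 427 days ago vs limit 365 → not met
10. catch logbook present → met
11. stability assessment 698 days ago vs limit 730 → met
12. condition 'processes catch onboard' holds; catch-reporting audit 186 days ago vs limit 180 → not met
Not met: 1, 2, 3, 5, 6, 7, 8, 9, 12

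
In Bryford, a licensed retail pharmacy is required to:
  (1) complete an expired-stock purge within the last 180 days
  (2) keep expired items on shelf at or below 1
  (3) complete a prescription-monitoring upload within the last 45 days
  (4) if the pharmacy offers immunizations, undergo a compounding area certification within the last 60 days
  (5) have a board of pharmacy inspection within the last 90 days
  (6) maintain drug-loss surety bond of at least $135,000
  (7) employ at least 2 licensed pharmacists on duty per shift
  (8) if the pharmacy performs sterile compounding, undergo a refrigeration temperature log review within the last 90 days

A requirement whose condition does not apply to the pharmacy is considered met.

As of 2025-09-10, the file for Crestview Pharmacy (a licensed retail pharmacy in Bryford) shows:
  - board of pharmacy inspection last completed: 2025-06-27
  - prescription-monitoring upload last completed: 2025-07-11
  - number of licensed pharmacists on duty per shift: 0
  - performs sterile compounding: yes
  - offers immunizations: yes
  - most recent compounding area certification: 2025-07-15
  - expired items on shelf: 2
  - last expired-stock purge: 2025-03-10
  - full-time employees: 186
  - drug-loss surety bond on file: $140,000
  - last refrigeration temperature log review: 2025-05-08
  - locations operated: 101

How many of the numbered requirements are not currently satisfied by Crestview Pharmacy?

1. expired-stock purge 184 days ago vs limit 180 → not met
2. expired items on shelf 2 > 1 → not met
3. prescription-monitoring upload 61 days ago vs limit 45 → not met
4. condition 'offers immunizations' holds; compounding area certification 57 days ago vs limit 60 → met
5. board of pharmacy inspection 75 days ago vs limit 90 → met
6. drug-loss surety bond $140,000 ≥ $135,000 → met
7. licensed pharmacists on duty per shift 0 < 2 → not met
8. condition 'performs sterile compounding' holds; refrigeration temperature log review 125 days ago vs limit 90 → not met
Not met: 5 of 8

5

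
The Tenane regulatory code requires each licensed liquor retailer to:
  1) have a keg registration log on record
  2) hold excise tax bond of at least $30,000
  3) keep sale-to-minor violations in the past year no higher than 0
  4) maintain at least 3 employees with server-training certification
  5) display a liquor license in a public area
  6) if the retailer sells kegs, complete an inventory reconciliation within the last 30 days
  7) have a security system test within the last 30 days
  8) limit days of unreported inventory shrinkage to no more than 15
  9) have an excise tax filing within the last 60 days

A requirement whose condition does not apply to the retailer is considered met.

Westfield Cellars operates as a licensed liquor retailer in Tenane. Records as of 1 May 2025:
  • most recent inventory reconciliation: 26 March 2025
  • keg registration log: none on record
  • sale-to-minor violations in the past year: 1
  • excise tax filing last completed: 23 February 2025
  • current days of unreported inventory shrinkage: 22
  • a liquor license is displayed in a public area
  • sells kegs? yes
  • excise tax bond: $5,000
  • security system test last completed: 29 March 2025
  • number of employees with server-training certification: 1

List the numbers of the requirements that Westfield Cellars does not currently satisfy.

1, 2, 3, 4, 6, 7, 8, 9

1. keg registration log absent → not met
2. excise tax bond $5,000 < $30,000 → not met
3. sale-to-minor violations in the past year 1 > 0 → not met
4. employees with server-training certification 1 < 3 → not met
5. liquor license present → met
6. condition 'sells kegs' holds; inventory reconciliation 36 days ago vs limit 30 → not met
7. security system test 33 days ago vs limit 30 → not met
8. days of unreported inventory shrinkage 22 > 15 → not met
9. excise tax filing 67 days ago vs limit 60 → not met
Not met: 1, 2, 3, 4, 6, 7, 8, 9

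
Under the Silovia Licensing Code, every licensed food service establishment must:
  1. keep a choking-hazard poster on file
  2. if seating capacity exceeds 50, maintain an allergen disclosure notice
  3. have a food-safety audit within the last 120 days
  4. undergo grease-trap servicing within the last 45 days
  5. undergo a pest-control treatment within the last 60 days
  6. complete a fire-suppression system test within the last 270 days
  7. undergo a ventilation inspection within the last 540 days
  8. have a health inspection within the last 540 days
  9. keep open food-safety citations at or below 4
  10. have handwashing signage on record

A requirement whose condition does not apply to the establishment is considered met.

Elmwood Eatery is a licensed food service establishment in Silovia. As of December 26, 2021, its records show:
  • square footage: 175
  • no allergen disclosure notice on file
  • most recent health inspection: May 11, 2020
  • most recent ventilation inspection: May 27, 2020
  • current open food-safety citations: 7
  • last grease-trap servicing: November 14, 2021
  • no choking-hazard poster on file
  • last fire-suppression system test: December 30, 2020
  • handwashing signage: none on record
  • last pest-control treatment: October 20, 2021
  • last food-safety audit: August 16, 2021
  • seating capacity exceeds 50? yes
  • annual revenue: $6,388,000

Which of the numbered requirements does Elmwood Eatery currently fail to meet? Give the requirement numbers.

1. choking-hazard poster absent → not met
2. condition 'seating capacity exceeds 50' holds; allergen disclosure notice absent → not met
3. food-safety audit 132 days ago vs limit 120 → not met
4. grease-trap servicing 42 days ago vs limit 45 → met
5. pest-control treatment 67 days ago vs limit 60 → not met
6. fire-suppression system test 361 days ago vs limit 270 → not met
7. ventilation inspection 578 days ago vs limit 540 → not met
8. health inspection 594 days ago vs limit 540 → not met
9. open food-safety citations 7 > 4 → not met
10. handwashing signage absent → not met
Not met: 1, 2, 3, 5, 6, 7, 8, 9, 10

1, 2, 3, 5, 6, 7, 8, 9, 10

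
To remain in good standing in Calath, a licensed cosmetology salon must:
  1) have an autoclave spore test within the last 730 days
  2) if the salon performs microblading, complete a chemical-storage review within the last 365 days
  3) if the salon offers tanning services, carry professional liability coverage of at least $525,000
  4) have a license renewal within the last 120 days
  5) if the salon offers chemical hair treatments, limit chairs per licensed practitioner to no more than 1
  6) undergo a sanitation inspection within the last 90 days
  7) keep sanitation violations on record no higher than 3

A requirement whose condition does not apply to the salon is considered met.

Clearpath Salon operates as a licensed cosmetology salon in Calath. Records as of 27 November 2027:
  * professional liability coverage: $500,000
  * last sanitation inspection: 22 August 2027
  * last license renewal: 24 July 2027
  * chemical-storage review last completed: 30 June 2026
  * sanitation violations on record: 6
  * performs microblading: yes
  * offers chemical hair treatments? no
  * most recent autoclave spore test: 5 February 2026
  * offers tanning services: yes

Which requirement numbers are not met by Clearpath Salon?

1. autoclave spore test 660 days ago vs limit 730 → met
2. condition 'performs microblading' holds; chemical-storage review 515 days ago vs limit 365 → not met
3. condition 'offers tanning services' holds; professional liability coverage $500,000 < $525,000 → not met
4. license renewal 126 days ago vs limit 120 → not met
5. condition 'offers chemical hair treatments' does not hold → requirement n/a → met
6. sanitation inspection 97 days ago vs limit 90 → not met
7. sanitation violations on record 6 > 3 → not met
Not met: 2, 3, 4, 6, 7

2, 3, 4, 6, 7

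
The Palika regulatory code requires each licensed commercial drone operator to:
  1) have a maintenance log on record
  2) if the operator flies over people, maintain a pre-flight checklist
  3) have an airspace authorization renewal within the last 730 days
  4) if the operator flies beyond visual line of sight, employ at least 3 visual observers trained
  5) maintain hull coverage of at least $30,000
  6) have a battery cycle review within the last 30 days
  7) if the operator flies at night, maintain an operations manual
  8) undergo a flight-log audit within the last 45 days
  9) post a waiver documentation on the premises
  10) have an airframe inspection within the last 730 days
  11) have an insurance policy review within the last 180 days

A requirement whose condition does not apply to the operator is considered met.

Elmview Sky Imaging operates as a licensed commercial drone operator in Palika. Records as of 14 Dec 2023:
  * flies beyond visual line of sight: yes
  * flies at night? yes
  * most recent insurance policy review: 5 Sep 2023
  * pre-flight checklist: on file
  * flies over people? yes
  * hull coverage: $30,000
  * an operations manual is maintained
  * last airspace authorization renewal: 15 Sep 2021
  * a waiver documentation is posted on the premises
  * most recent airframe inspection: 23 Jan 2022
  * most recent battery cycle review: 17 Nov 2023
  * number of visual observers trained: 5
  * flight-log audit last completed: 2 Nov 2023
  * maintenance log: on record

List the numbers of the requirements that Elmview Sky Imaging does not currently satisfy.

1. maintenance log present → met
2. condition 'flies over people' holds; pre-flight checklist present → met
3. airspace authorization renewal 820 days ago vs limit 730 → not met
4. condition 'flies beyond visual line of sight' holds; visual observers trained 5 ≥ 3 → met
5. hull coverage $30,000 ≥ $30,000 → met
6. battery cycle review 27 days ago vs limit 30 → met
7. condition 'flies at night' holds; operations manual present → met
8. flight-log audit 42 days ago vs limit 45 → met
9. waiver documentation present → met
10. airframe inspection 690 days ago vs limit 730 → met
11. insurance policy review 100 days ago vs limit 180 → met
Not met: 3

3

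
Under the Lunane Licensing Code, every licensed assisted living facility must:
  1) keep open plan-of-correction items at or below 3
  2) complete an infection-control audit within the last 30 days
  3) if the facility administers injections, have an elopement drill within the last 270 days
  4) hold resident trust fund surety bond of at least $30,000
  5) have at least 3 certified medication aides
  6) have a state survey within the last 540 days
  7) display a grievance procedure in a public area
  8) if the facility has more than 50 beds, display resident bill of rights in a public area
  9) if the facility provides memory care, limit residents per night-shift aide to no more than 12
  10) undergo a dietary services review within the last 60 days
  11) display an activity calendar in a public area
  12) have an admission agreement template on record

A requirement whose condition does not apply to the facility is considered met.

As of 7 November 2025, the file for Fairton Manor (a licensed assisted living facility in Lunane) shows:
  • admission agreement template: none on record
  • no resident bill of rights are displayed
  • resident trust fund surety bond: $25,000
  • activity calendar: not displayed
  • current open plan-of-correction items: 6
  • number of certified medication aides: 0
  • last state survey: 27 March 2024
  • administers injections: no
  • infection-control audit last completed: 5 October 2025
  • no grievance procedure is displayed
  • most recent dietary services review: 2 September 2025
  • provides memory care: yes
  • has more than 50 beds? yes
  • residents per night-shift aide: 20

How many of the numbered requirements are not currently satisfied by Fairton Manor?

11

1. open plan-of-correction items 6 > 3 → not met
2. infection-control audit 33 days ago vs limit 30 → not met
3. condition 'administers injections' does not hold → requirement n/a → met
4. resident trust fund surety bond $25,000 < $30,000 → not met
5. certified medication aides 0 < 3 → not met
6. state survey 590 days ago vs limit 540 → not met
7. grievance procedure absent → not met
8. condition 'has more than 50 beds' holds; resident bill of rights absent → not met
9. condition 'provides memory care' holds; residents per night-shift aide 20 > 12 → not met
10. dietary services review 66 days ago vs limit 60 → not met
11. activity calendar absent → not met
12. admission agreement template absent → not met
Not met: 11 of 12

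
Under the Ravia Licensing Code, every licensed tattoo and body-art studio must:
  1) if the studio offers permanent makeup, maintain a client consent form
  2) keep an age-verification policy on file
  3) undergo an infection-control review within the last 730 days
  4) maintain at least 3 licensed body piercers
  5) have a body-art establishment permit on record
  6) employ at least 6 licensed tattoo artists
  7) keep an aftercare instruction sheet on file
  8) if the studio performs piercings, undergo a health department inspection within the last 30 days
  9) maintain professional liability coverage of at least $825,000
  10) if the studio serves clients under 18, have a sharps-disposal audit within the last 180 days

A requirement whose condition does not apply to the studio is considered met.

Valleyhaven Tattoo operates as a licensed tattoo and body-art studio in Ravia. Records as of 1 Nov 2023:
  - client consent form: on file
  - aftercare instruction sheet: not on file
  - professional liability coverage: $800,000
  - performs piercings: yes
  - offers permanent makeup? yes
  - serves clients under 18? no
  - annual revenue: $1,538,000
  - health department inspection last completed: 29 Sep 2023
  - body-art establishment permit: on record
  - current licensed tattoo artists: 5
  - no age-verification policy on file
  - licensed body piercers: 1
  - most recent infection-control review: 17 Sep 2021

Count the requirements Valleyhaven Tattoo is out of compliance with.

7

1. condition 'offers permanent makeup' holds; client consent form present → met
2. age-verification policy absent → not met
3. infection-control review 775 days ago vs limit 730 → not met
4. licensed body piercers 1 < 3 → not met
5. body-art establishment permit present → met
6. licensed tattoo artists 5 < 6 → not met
7. aftercare instruction sheet absent → not met
8. condition 'performs piercings' holds; health department inspection 33 days ago vs limit 30 → not met
9. professional liability coverage $800,000 < $825,000 → not met
10. condition 'serves clients under 18' does not hold → requirement n/a → met
Not met: 7 of 10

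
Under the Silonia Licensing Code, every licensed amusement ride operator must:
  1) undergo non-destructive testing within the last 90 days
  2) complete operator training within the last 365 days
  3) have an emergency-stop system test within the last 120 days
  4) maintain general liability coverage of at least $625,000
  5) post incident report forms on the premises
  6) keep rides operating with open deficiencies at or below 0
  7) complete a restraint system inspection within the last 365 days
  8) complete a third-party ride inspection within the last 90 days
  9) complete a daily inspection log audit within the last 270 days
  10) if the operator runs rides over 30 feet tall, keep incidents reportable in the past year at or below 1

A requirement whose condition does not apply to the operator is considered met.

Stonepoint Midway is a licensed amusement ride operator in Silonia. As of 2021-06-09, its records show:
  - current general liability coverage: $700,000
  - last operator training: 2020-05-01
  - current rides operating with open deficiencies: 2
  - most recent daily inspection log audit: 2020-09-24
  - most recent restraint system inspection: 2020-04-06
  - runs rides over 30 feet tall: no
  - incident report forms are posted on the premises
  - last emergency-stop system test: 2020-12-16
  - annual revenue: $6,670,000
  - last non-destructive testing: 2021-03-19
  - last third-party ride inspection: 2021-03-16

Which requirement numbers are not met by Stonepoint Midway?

2, 3, 6, 7

1. non-destructive testing 82 days ago vs limit 90 → met
2. operator training 404 days ago vs limit 365 → not met
3. emergency-stop system test 175 days ago vs limit 120 → not met
4. general liability coverage $700,000 ≥ $625,000 → met
5. incident report forms present → met
6. rides operating with open deficiencies 2 > 0 → not met
7. restraint system inspection 429 days ago vs limit 365 → not met
8. third-party ride inspection 85 days ago vs limit 90 → met
9. daily inspection log audit 258 days ago vs limit 270 → met
10. condition 'runs rides over 30 feet tall' does not hold → requirement n/a → met
Not met: 2, 3, 6, 7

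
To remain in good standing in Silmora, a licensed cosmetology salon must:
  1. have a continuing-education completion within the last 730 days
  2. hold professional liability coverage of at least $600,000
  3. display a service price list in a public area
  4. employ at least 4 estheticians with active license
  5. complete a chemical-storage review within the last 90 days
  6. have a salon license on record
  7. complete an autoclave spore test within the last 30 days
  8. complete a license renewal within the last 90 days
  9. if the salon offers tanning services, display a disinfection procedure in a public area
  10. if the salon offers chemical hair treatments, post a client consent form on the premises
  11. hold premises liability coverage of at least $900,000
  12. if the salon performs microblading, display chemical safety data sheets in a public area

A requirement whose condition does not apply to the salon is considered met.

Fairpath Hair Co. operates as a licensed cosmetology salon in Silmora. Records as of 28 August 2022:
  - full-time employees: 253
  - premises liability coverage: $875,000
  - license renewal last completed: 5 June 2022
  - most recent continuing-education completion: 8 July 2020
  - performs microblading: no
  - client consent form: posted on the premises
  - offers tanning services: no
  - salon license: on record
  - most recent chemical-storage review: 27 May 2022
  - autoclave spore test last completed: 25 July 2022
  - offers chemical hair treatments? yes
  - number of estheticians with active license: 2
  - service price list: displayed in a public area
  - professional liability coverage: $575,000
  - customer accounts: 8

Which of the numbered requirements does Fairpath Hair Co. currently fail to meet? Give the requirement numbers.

1. continuing-education completion 781 days ago vs limit 730 → not met
2. professional liability coverage $575,000 < $600,000 → not met
3. service price list present → met
4. estheticians with active license 2 < 4 → not met
5. chemical-storage review 93 days ago vs limit 90 → not met
6. salon license present → met
7. autoclave spore test 34 days ago vs limit 30 → not met
8. license renewal 84 days ago vs limit 90 → met
9. condition 'offers tanning services' does not hold → requirement n/a → met
10. condition 'offers chemical hair treatments' holds; client consent form present → met
11. premises liability coverage $875,000 < $900,000 → not met
12. condition 'performs microblading' does not hold → requirement n/a → met
Not met: 1, 2, 4, 5, 7, 11

1, 2, 4, 5, 7, 11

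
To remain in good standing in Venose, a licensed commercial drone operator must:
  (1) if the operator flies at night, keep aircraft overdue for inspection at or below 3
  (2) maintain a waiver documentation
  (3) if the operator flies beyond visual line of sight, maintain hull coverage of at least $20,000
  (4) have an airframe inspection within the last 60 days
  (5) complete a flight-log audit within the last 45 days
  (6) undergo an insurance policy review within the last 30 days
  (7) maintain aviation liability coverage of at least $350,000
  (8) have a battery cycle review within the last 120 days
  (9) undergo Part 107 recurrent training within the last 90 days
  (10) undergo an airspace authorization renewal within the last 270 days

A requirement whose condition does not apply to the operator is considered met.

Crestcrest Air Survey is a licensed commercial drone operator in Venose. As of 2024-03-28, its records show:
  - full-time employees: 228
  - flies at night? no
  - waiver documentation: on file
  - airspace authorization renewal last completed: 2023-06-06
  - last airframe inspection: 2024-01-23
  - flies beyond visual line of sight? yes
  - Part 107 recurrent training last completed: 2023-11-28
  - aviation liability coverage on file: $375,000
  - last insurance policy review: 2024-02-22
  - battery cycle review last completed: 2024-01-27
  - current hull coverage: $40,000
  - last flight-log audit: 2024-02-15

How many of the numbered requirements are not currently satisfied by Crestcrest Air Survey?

1. condition 'flies at night' does not hold → requirement n/a → met
2. waiver documentation present → met
3. condition 'flies beyond visual line of sight' holds; hull coverage $40,000 ≥ $20,000 → met
4. airframe inspection 65 days ago vs limit 60 → not met
5. flight-log audit 42 days ago vs limit 45 → met
6. insurance policy review 35 days ago vs limit 30 → not met
7. aviation liability coverage $375,000 ≥ $350,000 → met
8. battery cycle review 61 days ago vs limit 120 → met
9. Part 107 recurrent training 121 days ago vs limit 90 → not met
10. airspace authorization renewal 296 days ago vs limit 270 → not met
Not met: 4 of 10

4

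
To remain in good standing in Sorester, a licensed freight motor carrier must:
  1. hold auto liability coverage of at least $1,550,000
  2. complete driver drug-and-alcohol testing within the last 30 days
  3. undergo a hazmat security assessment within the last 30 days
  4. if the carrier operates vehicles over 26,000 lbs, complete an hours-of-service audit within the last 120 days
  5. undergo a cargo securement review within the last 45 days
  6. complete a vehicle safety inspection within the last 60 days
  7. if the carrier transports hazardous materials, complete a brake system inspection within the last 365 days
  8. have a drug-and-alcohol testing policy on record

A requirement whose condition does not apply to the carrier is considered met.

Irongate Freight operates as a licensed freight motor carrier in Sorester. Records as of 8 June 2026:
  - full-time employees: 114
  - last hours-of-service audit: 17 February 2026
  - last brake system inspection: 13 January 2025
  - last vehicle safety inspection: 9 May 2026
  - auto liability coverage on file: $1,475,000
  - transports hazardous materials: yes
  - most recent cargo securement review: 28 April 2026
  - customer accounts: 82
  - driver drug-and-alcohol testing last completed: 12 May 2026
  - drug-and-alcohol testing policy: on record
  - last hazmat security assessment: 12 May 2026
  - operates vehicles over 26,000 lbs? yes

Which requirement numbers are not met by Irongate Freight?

1, 7

1. auto liability coverage $1,475,000 < $1,550,000 → not met
2. driver drug-and-alcohol testing 27 days ago vs limit 30 → met
3. hazmat security assessment 27 days ago vs limit 30 → met
4. condition 'operates vehicles over 26,000 lbs' holds; hours-of-service audit 111 days ago vs limit 120 → met
5. cargo securement review 41 days ago vs limit 45 → met
6. vehicle safety inspection 30 days ago vs limit 60 → met
7. condition 'transports hazardous materials' holds; brake system inspection 511 days ago vs limit 365 → not met
8. drug-and-alcohol testing policy present → met
Not met: 1, 7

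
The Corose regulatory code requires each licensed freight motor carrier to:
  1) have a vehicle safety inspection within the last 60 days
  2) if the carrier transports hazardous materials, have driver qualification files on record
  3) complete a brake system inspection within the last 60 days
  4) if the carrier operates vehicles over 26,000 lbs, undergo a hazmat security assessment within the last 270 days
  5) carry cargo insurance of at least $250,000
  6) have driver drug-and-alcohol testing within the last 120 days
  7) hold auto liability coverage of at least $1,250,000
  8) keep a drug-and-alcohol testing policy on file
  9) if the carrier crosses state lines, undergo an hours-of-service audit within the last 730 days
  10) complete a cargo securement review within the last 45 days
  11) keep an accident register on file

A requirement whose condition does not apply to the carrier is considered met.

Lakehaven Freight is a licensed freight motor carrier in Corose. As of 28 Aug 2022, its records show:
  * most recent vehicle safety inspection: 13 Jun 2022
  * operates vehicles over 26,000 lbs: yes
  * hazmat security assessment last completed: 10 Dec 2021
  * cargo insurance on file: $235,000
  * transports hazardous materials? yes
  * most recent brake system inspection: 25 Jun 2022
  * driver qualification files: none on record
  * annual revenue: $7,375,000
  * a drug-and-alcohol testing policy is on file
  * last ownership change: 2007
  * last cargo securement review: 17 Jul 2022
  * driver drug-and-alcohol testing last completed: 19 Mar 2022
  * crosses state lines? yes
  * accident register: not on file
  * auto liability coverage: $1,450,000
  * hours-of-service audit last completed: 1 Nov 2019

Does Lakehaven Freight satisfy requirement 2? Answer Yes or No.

2. condition 'transports hazardous materials' holds; driver qualification files absent → not met

No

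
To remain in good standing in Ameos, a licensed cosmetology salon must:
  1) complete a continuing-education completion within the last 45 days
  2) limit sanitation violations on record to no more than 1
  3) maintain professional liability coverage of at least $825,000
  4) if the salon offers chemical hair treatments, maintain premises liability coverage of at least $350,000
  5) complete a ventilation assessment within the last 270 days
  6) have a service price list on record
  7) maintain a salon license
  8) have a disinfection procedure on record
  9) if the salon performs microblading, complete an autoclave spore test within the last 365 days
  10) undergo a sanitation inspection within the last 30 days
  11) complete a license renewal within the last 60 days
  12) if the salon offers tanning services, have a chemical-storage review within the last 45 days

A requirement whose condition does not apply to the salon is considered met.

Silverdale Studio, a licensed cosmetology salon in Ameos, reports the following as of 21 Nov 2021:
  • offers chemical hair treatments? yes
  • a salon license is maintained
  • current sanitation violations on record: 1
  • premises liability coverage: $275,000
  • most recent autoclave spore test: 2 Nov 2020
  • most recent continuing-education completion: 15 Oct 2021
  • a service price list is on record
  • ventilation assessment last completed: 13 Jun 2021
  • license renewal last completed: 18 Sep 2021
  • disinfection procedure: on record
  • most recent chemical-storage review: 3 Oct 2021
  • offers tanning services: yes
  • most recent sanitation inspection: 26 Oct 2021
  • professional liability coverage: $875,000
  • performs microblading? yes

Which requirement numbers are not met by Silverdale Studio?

4, 9, 11, 12

1. continuing-education completion 37 days ago vs limit 45 → met
2. sanitation violations on record 1 ≤ 1 → met
3. professional liability coverage $875,000 ≥ $825,000 → met
4. condition 'offers chemical hair treatments' holds; premises liability coverage $275,000 < $350,000 → not met
5. ventilation assessment 161 days ago vs limit 270 → met
6. service price list present → met
7. salon license present → met
8. disinfection procedure present → met
9. condition 'performs microblading' holds; autoclave spore test 384 days ago vs limit 365 → not met
10. sanitation inspection 26 days ago vs limit 30 → met
11. license renewal 64 days ago vs limit 60 → not met
12. condition 'offers tanning services' holds; chemical-storage review 49 days ago vs limit 45 → not met
Not met: 4, 9, 11, 12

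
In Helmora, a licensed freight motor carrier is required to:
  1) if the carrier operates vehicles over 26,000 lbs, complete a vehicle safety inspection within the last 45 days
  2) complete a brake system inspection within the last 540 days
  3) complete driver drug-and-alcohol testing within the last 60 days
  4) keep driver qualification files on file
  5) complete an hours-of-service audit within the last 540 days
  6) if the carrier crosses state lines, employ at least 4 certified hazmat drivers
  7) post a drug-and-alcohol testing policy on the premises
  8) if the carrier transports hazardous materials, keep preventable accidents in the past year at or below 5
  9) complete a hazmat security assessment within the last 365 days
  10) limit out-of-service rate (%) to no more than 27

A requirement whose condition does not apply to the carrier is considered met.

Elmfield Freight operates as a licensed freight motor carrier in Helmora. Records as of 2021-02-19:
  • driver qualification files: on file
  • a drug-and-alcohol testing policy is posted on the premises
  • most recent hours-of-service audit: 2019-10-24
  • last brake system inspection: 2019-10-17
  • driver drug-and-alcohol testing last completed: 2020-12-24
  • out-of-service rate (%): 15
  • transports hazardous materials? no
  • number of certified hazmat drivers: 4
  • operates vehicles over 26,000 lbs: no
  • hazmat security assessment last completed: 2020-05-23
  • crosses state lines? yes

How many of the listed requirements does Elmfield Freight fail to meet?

1. condition 'operates vehicles over 26,000 lbs' does not hold → requirement n/a → met
2. brake system inspection 491 days ago vs limit 540 → met
3. driver drug-and-alcohol testing 57 days ago vs limit 60 → met
4. driver qualification files present → met
5. hours-of-service audit 484 days ago vs limit 540 → met
6. condition 'crosses state lines' holds; certified hazmat drivers 4 ≥ 4 → met
7. drug-and-alcohol testing policy present → met
8. condition 'transports hazardous materials' does not hold → requirement n/a → met
9. hazmat security assessment 272 days ago vs limit 365 → met
10. out-of-service rate (%) 15 ≤ 27 → met
Not met: 0 of 10

0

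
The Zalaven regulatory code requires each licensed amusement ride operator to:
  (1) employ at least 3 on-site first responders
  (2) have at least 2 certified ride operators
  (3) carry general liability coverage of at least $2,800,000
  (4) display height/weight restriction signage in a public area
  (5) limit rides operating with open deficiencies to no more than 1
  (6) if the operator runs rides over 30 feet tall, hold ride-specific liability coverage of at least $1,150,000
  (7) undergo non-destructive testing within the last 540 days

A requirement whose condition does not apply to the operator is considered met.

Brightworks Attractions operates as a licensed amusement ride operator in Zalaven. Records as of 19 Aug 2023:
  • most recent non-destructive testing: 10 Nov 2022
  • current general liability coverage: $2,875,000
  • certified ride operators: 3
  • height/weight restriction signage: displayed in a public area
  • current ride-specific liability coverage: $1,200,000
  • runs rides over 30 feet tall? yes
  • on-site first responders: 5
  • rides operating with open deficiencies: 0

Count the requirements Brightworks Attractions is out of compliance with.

1. on-site first responders 5 ≥ 3 → met
2. certified ride operators 3 ≥ 2 → met
3. general liability coverage $2,875,000 ≥ $2,800,000 → met
4. height/weight restriction signage present → met
5. rides operating with open deficiencies 0 ≤ 1 → met
6. condition 'runs rides over 30 feet tall' holds; ride-specific liability coverage $1,200,000 ≥ $1,150,000 → met
7. non-destructive testing 282 days ago vs limit 540 → met
Not met: 0 of 7

0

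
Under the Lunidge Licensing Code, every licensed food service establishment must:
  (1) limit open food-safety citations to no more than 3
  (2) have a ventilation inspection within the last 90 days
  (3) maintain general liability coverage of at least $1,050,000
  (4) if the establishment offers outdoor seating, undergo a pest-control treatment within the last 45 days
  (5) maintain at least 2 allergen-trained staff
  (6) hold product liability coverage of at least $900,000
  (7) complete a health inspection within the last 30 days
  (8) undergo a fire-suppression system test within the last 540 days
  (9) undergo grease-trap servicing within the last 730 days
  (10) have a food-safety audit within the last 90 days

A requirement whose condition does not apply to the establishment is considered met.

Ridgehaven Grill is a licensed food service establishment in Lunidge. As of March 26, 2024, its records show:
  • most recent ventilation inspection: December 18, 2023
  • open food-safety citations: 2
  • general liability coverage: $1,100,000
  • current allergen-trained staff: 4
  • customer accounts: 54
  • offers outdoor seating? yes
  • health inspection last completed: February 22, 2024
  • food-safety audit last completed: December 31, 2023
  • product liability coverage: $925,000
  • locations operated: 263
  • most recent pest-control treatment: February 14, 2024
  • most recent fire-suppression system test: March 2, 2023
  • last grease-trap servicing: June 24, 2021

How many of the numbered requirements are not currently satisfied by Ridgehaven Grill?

3

1. open food-safety citations 2 ≤ 3 → met
2. ventilation inspection 99 days ago vs limit 90 → not met
3. general liability coverage $1,100,000 ≥ $1,050,000 → met
4. condition 'offers outdoor seating' holds; pest-control treatment 41 days ago vs limit 45 → met
5. allergen-trained staff 4 ≥ 2 → met
6. product liability coverage $925,000 ≥ $900,000 → met
7. health inspection 33 days ago vs limit 30 → not met
8. fire-suppression system test 390 days ago vs limit 540 → met
9. grease-trap servicing 1006 days ago vs limit 730 → not met
10. food-safety audit 86 days ago vs limit 90 → met
Not met: 3 of 10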